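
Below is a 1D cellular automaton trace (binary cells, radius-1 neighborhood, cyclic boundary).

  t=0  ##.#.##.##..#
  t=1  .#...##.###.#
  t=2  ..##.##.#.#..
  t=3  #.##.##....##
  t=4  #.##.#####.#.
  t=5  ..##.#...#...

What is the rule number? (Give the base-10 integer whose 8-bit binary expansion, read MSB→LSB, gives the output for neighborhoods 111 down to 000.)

  ###|.  b7=0 t=0,i=0
  ##.|#  b6=1 t=0,i=1
  #.#|.  b5=0 t=0,i=2
  #..|#  b4=1 t=0,i=10
  .##|#  b3=1 t=0,i=5
  .#.|.  b2=0 t=0,i=3
  ..#|.  b1=0 t=0,i=11
  ...|#  b0=1 t=1,i=3
  bits 01011001 = 89

89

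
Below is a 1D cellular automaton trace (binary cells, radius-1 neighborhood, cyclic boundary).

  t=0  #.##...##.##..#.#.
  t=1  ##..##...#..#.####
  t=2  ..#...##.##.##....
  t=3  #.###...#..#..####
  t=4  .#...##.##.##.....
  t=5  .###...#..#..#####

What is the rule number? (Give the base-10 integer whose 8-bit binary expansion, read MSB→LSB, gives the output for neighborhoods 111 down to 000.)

  [7] ### => .  t=1,i=0
  [6] ##. => .  t=0,i=3
  [5] #.# => #  t=0,i=1
  [4] #.. => #  t=0,i=4
  [3] .## => .  t=0,i=2
  [2] .#. => #  t=0,i=0
  [1] ..# => .  t=0,i=6
  [0] ... => #  t=0,i=5
  bits 00110101 = 53

53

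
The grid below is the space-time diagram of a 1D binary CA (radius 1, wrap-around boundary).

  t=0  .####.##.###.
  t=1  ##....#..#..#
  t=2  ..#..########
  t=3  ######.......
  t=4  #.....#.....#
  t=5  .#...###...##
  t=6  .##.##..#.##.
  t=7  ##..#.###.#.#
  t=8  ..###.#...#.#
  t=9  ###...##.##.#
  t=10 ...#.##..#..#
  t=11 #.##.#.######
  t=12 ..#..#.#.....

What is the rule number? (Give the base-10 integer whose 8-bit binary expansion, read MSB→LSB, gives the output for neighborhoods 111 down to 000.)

  [7] ### => .  t=0,i=2
  [6] ##. => .  t=0,i=4
  [5] #.# => .  t=0,i=5
  [4] #.. => #  t=0,i=12
  [3] .## => #  t=0,i=1
  [2] .#. => #  t=1,i=6
  [1] ..# => #  t=0,i=0
  [0] ... => .  t=1,i=3
  bits 00011110 = 30

30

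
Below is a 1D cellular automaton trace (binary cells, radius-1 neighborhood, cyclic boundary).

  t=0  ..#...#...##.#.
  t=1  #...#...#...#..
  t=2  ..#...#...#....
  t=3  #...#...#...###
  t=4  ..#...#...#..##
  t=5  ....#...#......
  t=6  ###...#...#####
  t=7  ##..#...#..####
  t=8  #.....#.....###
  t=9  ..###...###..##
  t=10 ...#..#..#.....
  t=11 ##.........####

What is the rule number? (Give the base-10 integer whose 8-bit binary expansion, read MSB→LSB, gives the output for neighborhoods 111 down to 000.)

161

  ### -> #   bit 7 = 1  t=3,i=13
  ##. -> .   bit 6 = 0  t=0,i=11
  #.# -> #   bit 5 = 1  t=0,i=12
  #.. -> .   bit 4 = 0  t=0,i=3
  .## -> .   bit 3 = 0  t=0,i=10
  .#. -> .   bit 2 = 0  t=0,i=2
  ..# -> .   bit 1 = 0  t=0,i=1
  ... -> #   bit 0 = 1  t=0,i=0
  bits 10100001 = 161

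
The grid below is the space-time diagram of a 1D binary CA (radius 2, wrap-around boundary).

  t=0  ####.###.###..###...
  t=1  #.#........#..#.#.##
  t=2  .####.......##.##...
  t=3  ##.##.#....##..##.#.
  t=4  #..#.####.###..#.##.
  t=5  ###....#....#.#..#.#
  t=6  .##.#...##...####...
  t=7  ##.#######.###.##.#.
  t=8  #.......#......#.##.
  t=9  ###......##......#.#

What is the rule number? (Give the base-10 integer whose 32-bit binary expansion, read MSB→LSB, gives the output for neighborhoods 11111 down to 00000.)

1417091016

  ##### -> .   bit 31 = 0  t=7,i=5
  ####. -> #   bit 30 = 1  t=0,i=2
  ###.# -> .   bit 29 = 0  t=0,i=3
  ###.. -> #   bit 28 = 1  t=0,i=11
  ##.## -> .   bit 27 = 0  t=0,i=4
  ##.#. -> #   bit 26 = 1  t=1,i=1
  ##..# -> .   bit 25 = 0  t=0,i=12
  ##... -> .   bit 24 = 0  t=0,i=17
  #.### -> .   bit 23 = 0  t=0,i=5
  #.##. -> #   bit 22 = 1  t=2,i=15
  #.#.# -> #   bit 21 = 1  t=1,i=16
  #.#.. -> #   bit 20 = 1  t=1,i=2
  #..## -> .   bit 19 = 0  t=0,i=13
  #..#. -> #   bit 18 = 1  t=1,i=13
  #...# -> #   bit 17 = 1  t=0,i=18
  #.... -> #   bit 16 = 1  t=1,i=4
  .#### -> .   bit 15 = 0  t=0,i=1
  .###. -> .   bit 14 = 0  t=0,i=6
  .##.# -> .   bit 13 = 0  t=2,i=13
  .##.. -> #   bit 12 = 1  t=2,i=16
  .#.## -> .   bit 11 = 0  t=1,i=17
  .#.#. -> #   bit 10 = 1  t=1,i=15
  .#..# -> #   bit 9 = 1  t=1,i=12
  .#... -> #   bit 8 = 1  t=1,i=3
  ..### -> #   bit 7 = 1  t=0,i=0
  ..##. -> #   bit 6 = 1  t=2,i=12
  ..#.# -> .   bit 5 = 0  t=1,i=14
  ..#.. -> .   bit 4 = 0  t=1,i=11
  ...## -> #   bit 3 = 1  t=0,i=19
  ...#. -> .   bit 2 = 0  t=1,i=10
  ....# -> .   bit 1 = 0  t=1,i=9
  ..... -> .   bit 0 = 0  t=1,i=5
  bits 01010100011101110001011111001000 = 1417091016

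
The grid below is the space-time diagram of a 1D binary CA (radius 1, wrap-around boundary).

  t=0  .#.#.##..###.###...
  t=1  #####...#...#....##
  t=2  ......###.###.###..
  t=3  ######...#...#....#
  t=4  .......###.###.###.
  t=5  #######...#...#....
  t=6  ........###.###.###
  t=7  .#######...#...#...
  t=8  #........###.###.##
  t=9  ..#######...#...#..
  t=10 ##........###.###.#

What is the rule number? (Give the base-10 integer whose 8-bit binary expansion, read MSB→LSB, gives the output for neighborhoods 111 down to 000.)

  [7] ### => .  t=0,i=10
  [6] ##. => .  t=0,i=6
  [5] #.# => #  t=0,i=2
  [4] #.. => .  t=0,i=7
  [3] .## => .  t=0,i=5
  [2] .#. => #  t=0,i=1
  [1] ..# => #  t=0,i=0
  [0] ... => #  t=0,i=17
  bits 00100111 = 39

39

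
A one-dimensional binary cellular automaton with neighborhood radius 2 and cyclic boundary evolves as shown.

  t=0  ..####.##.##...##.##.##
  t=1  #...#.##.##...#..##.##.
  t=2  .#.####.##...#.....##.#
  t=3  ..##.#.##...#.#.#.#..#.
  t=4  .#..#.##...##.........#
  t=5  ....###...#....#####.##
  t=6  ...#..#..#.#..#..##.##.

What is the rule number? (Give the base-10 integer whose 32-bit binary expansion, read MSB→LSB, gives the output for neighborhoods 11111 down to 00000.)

3737127213

  #####|#  b31=1 t=5,i=17
  ####.|#  b30=1 t=0,i=4
  ###.#|.  b29=0 t=0,i=5
  ###..|#  b28=1 t=5,i=6
  ##.##|#  b27=1 t=0,i=6
  ##.#.|#  b26=1 t=1,i=22
  ##..#|#  b25=1 t=0,i=0
  ##...|.  b24=0 t=0,i=12
  #.###|#  b23=1 t=2,i=3
  #.##.|#  b22=1 t=0,i=7
  #.#.#|.  b21=0 t=2,i=1
  #.#..|.  b20=0 t=1,i=0
  #..##|.  b19=0 t=0,i=1
  #..#.|.  b18=0 t=3,i=20
  #...#|.  b17=0 t=0,i=13
  #....|.  b16=0 t=2,i=15
  .####|.  b15=0 t=0,i=3
  .###.|.  b14=0 t=5,i=5
  .##.#|.  b13=0 t=0,i=8
  .##..|.  b12=0 t=0,i=11
  .#.##|#  b11=1 t=1,i=5
  .#.#.|.  b10=0 t=2,i=0
  .#..#|.  b9=0 t=1,i=15
  .#...|#  b8=1 t=1,i=1
  ..###|.  b7=0 t=0,i=2
  ..##.|.  b6=0 t=0,i=15
  ..#.#|#  b5=1 t=1,i=4
  ..#..|.  b4=0 t=1,i=14
  ...##|#  b3=1 t=0,i=14
  ...#.|#  b2=1 t=1,i=3
  ....#|.  b1=0 t=2,i=17
  .....|#  b0=1 t=2,i=16
  bits 11011110110000000000100100101101 = 3737127213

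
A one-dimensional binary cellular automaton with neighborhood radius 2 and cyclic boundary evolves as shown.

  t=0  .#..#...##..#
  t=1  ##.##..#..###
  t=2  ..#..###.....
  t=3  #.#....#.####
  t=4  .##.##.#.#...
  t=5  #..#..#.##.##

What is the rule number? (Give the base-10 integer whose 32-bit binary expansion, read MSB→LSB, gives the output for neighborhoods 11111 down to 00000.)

  nb #####: next=.  (t=1,i=12, bit31=0)
  nb ####.: next=.  (t=1,i=0, bit30=0)
  nb ###.#: next=.  (t=1,i=1, bit29=0)
  nb ###..: next=#  (t=2,i=7, bit28=1)
  nb ##.##: next=#  (t=1,i=2, bit27=1)
  nb ##.#.: next=#  (t=3,i=1, bit26=1)
  nb ##..#: next=#  (t=0,i=10, bit25=1)
  nb ##...: next=.  (t=2,i=8, bit24=0)
  nb #.###: next=#  (t=3,i=9, bit23=1)
  nb #.##.: next=.  (t=1,i=3, bit22=0)
  nb #.#.#: next=.  (t=4,i=7, bit21=0)
  nb #.#..: next=#  (t=0,i=1, bit20=1)
  nb #..##: next=.  (t=1,i=9, bit19=0)
  nb #..#.: next=#  (t=0,i=3, bit18=1)
  nb #...#: next=.  (t=0,i=6, bit17=0)
  nb #....: next=#  (t=2,i=9, bit16=1)
  nb .####: next=.  (t=1,i=11, bit15=0)
  nb .###.: next=.  (t=2,i=6, bit14=0)
  nb .##.#: next=.  (t=4,i=2, bit13=0)
  nb .##..: next=.  (t=0,i=9, bit12=0)
  nb .#.##: next=.  (t=3,i=8, bit11=0)
  nb .#.#.: next=#  (t=0,i=0, bit10=1)
  nb .#..#: next=.  (t=0,i=2, bit9=0)
  nb .#...: next=.  (t=0,i=5, bit8=0)
  nb ..###: next=.  (t=1,i=10, bit7=0)
  nb ..##.: next=.  (t=0,i=8, bit6=0)
  nb ..#.#: next=#  (t=0,i=12, bit5=1)
  nb ..#..: next=#  (t=0,i=4, bit4=1)
  nb ...##: next=#  (t=0,i=7, bit3=1)
  nb ...#.: next=.  (t=2,i=1, bit2=0)
  nb ....#: next=#  (t=2,i=0, bit1=1)
  nb .....: next=#  (t=2,i=10, bit0=1)
  bits 00011110100101010000010000111011 = 513082427

513082427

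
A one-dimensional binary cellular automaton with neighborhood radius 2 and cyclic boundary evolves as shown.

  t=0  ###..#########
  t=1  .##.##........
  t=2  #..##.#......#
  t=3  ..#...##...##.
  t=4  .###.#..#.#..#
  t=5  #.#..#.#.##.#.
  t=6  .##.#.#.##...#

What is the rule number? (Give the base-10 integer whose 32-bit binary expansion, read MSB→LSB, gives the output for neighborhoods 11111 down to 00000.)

1499221406

  #####|.  b31=0 t=0,i=0
  ####.|#  b30=1 t=0,i=1
  ###.#|.  b29=0 t=4,i=3
  ###..|#  b28=1 t=0,i=2
  ##.##|#  b27=1 t=1,i=3
  ##.#.|.  b26=0 t=2,i=5
  ##..#|.  b25=0 t=0,i=3
  ##...|#  b24=1 t=1,i=6
  #.###|.  b23=0 t=4,i=1
  #.##.|#  b22=1 t=1,i=4
  #.#.#|.  b21=0 t=5,i=0
  #.#..|#  b20=1 t=2,i=6
  #..##|#  b19=1 t=0,i=4
  #..#.|#  b18=1 t=4,i=7
  #...#|.  b17=0 t=3,i=0
  #....|.  b16=0 t=1,i=7
  .####|.  b15=0 t=0,i=6
  .###.|#  b14=1 t=4,i=2
  .##.#|.  b13=0 t=1,i=2
  .##..|.  b12=0 t=1,i=5
  .#.##|#  b11=1 t=4,i=0
  .#.#.|#  b10=1 t=4,i=9
  .#..#|.  b9=0 t=4,i=6
  .#...|#  b8=1 t=2,i=7
  ..###|#  b7=1 t=0,i=5
  ..##.|.  b6=0 t=1,i=1
  ..#.#|.  b5=0 t=4,i=8
  ..#..|#  b4=1 t=3,i=2
  ...##|#  b3=1 t=1,i=0
  ...#.|#  b2=1 t=3,i=1
  ....#|#  b1=1 t=1,i=13
  .....|.  b0=0 t=1,i=8
  bits 01011001010111000100110110011110 = 1499221406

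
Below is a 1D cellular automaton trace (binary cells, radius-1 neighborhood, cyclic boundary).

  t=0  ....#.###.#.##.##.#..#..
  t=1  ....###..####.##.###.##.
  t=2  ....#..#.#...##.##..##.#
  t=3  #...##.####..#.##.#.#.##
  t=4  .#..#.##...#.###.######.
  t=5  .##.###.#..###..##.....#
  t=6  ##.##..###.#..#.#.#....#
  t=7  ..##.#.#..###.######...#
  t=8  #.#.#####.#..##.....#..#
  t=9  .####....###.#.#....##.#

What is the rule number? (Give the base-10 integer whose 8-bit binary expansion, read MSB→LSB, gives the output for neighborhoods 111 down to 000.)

  [7] ### => .  t=0,i=7
  [6] ##. => .  t=0,i=8
  [5] #.# => #  t=0,i=5
  [4] #.. => #  t=0,i=19
  [3] .## => #  t=0,i=6
  [2] .#. => #  t=0,i=4
  [1] ..# => .  t=0,i=3
  [0] ... => .  t=0,i=0
  bits 00111100 = 60

60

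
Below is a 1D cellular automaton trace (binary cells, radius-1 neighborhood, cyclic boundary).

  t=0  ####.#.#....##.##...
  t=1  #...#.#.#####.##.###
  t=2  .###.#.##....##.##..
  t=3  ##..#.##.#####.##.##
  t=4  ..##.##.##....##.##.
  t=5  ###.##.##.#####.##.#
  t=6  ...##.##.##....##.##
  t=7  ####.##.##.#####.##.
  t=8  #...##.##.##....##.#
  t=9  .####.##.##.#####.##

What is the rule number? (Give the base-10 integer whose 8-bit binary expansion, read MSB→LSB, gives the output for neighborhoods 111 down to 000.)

59

  nb ###: next=.  (t=0,i=1, bit7=0)
  nb ##.: next=.  (t=0,i=3, bit6=0)
  nb #.#: next=#  (t=0,i=4, bit5=1)
  nb #..: next=#  (t=0,i=8, bit4=1)
  nb .##: next=#  (t=0,i=0, bit3=1)
  nb .#.: next=.  (t=0,i=5, bit2=0)
  nb ..#: next=#  (t=0,i=11, bit1=1)
  nb ...: next=#  (t=0,i=9, bit0=1)
  bits 00111011 = 59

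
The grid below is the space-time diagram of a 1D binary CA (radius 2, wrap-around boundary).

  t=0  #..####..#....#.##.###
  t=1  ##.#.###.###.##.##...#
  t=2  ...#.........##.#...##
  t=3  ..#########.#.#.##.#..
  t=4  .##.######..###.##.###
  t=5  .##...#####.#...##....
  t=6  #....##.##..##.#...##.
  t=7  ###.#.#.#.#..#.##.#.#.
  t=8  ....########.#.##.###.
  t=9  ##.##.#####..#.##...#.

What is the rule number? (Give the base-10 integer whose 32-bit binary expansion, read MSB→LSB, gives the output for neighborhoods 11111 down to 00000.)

  [31] ##### => #  t=3,i=4
  [30] ####. => #  t=0,i=5
  [29] ###.# => .  t=1,i=1
  [28] ###.. => #  t=0,i=0
  [27] ##.## => .  t=0,i=18
  [26] ##.#. => .  t=1,i=2
  [25] ##..# => #  t=0,i=1
  [24] ##... => .  t=1,i=18
  [23] #.### => .  t=0,i=19
  [22] #.##. => #  t=0,i=16
  [21] #.#.# => #  t=1,i=3
  [20] #.#.. => #  t=2,i=16
  [19] #..## => .  t=0,i=2
  [18] #..#. => .  t=0,i=8
  [17] #...# => .  t=1,i=19
  [16] #.... => #  t=0,i=11
  [15] .#### => .  t=0,i=4
  [14] .###. => .  t=1,i=0
  [13] .##.# => #  t=0,i=17
  [12] .##.. => .  t=1,i=17
  [11] .#.## => .  t=0,i=15
  [10] .#.#. => #  t=3,i=13
  [9] .#..# => #  t=7,i=11
  [8] .#... => #  t=0,i=10
  [7] ..### => #  t=0,i=3
  [6] ..##. => .  t=2,i=13
  [5] ..#.# => #  t=0,i=14
  [4] ..#.. => #  t=0,i=9
  [3] ...## => #  t=1,i=20
  [2] ...#. => #  t=0,i=13
  [1] ....# => .  t=0,i=12
  [0] ..... => #  t=2,i=6
  bits 11010010011100010010011110111101 = 3530631101

3530631101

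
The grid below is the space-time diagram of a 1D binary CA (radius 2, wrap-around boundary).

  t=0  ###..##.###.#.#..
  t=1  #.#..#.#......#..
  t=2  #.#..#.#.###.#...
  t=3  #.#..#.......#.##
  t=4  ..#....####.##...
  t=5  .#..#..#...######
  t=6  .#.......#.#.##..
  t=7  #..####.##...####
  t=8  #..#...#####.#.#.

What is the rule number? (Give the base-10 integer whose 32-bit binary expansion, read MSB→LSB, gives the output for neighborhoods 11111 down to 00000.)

  #####|#  b31=1 t=5,i=13
  ####.|.  b30=0 t=4,i=9
  ###.#|.  b29=0 t=0,i=10
  ###..|#  b28=1 t=0,i=2
  ##.##|#  b27=1 t=0,i=7
  ##.#.|.  b26=0 t=0,i=11
  ##..#|.  b25=0 t=0,i=3
  ##...|#  b24=1 t=4,i=14
  #.###|.  b23=0 t=0,i=8
  #.##.|#  b22=1 t=4,i=12
  #.#.#|.  b21=0 t=0,i=12
  #.#..|#  b20=1 t=0,i=14
  #..##|.  b19=0 t=0,i=4
  #..#.|.  b18=0 t=1,i=4
  #...#|#  b17=1 t=2,i=15
  #....|#  b16=1 t=1,i=9
  .####|.  b15=0 t=4,i=8
  .###.|.  b14=0 t=0,i=1
  .##.#|.  b13=0 t=0,i=6
  .##..|#  b12=1 t=4,i=13
  .#.##|.  b11=0 t=2,i=8
  .#.#.|.  b10=0 t=0,i=13
  .#..#|.  b9=0 t=0,i=15
  .#...|.  b8=0 t=1,i=8
  ..###|#  b7=1 t=0,i=0
  ..##.|#  b6=1 t=0,i=5
  ..#.#|#  b5=1 t=1,i=0
  ..#..|.  b4=0 t=1,i=14
  ...##|.  b3=0 t=4,i=6
  ...#.|#  b2=1 t=1,i=13
  ....#|.  b1=0 t=1,i=12
  .....|#  b0=1 t=1,i=10
  bits 10011001010100110001000011100101 = 2572357861

2572357861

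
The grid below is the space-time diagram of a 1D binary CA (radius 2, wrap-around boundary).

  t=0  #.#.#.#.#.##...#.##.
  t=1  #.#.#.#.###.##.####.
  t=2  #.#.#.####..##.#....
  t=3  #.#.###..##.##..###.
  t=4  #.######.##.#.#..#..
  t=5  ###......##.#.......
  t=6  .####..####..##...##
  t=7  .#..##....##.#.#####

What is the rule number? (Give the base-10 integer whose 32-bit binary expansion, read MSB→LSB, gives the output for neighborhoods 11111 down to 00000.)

  nb #####: next=.  (t=4,i=4, bit31=0)
  nb ####.: next=.  (t=1,i=17, bit30=0)
  nb ###.#: next=.  (t=1,i=10, bit29=0)
  nb ###..: next=#  (t=2,i=9, bit28=1)
  nb ##.##: next=.  (t=1,i=11, bit27=0)
  nb ##.#.: next=.  (t=0,i=19, bit26=0)
  nb ##..#: next=#  (t=2,i=10, bit25=1)
  nb ##...: next=#  (t=0,i=12, bit24=1)
  nb #.###: next=#  (t=1,i=8, bit23=1)
  nb #.##.: next=#  (t=0,i=10, bit22=1)
  nb #.#.#: next=#  (t=0,i=0, bit21=1)
  nb #.#..: next=.  (t=2,i=15, bit20=0)
  nb #..##: next=.  (t=2,i=11, bit19=0)
  nb #..#.: next=.  (t=4,i=16, bit18=0)
  nb #...#: next=#  (t=0,i=13, bit17=1)
  nb #....: next=#  (t=2,i=17, bit16=1)
  nb .####: next=.  (t=1,i=16, bit15=0)
  nb .###.: next=#  (t=1,i=9, bit14=1)
  nb .##.#: next=#  (t=0,i=18, bit13=1)
  nb .##..: next=.  (t=0,i=11, bit12=0)
  nb .#.##: next=#  (t=0,i=9, bit11=1)
  nb .#.#.: next=.  (t=0,i=1, bit10=0)
  nb .#..#: next=.  (t=4,i=15, bit9=0)
  nb .#...: next=#  (t=2,i=16, bit8=1)
  nb ..###: next=.  (t=3,i=16, bit7=0)
  nb ..##.: next=#  (t=2,i=12, bit6=1)
  nb ..#.#: next=#  (t=0,i=15, bit5=1)
  nb ..#..: next=.  (t=4,i=17, bit4=0)
  nb ...##: next=#  (t=5,i=8, bit3=1)
  nb ...#.: next=.  (t=0,i=14, bit2=0)
  nb ....#: next=#  (t=2,i=18, bit1=1)
  nb .....: next=.  (t=5,i=5, bit0=0)
  bits 00010011111000110110100101101010 = 333670762

333670762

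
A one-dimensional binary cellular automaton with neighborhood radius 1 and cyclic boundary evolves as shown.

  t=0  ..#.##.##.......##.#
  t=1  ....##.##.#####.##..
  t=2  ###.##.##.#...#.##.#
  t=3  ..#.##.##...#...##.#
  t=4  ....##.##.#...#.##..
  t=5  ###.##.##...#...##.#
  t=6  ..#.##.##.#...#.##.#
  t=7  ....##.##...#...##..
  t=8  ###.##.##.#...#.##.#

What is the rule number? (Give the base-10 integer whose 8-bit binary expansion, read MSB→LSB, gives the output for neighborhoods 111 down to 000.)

  nb ###: next=.  (t=1,i=11, bit7=0)
  nb ##.: next=#  (t=0,i=5, bit6=1)
  nb #.#: next=.  (t=0,i=3, bit5=0)
  nb #..: next=.  (t=0,i=0, bit4=0)
  nb .##: next=#  (t=0,i=4, bit3=1)
  nb .#.: next=.  (t=0,i=2, bit2=0)
  nb ..#: next=.  (t=0,i=1, bit1=0)
  nb ...: next=#  (t=0,i=10, bit0=1)
  bits 01001001 = 73

73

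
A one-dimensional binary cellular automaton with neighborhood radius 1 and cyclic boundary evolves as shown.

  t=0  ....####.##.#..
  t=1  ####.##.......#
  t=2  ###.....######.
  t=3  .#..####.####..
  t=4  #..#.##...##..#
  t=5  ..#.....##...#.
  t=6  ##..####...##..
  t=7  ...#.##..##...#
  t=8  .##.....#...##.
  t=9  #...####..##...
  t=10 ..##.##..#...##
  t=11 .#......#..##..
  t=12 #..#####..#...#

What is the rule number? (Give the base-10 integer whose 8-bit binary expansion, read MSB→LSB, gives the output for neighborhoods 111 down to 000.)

131

  ### -> #   bit 7 = 1  t=0,i=5
  ##. -> .   bit 6 = 0  t=0,i=7
  #.# -> .   bit 5 = 0  t=0,i=8
  #.. -> .   bit 4 = 0  t=0,i=13
  .## -> .   bit 3 = 0  t=0,i=4
  .#. -> .   bit 2 = 0  t=0,i=12
  ..# -> #   bit 1 = 1  t=0,i=3
  ... -> #   bit 0 = 1  t=0,i=0
  bits 10000011 = 131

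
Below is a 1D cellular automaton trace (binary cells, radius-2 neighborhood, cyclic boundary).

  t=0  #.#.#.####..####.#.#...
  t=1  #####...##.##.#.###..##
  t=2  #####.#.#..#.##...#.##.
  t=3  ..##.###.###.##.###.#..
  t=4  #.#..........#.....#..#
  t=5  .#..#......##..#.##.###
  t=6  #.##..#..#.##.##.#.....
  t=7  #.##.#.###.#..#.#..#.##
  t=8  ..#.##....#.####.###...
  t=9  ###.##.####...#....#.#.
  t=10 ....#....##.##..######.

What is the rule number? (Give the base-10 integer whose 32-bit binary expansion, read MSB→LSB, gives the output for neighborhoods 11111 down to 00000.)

  [31] ##### => #  t=1,i=0
  [30] ####. => #  t=0,i=8
  [29] ###.# => .  t=0,i=15
  [28] ###.. => #  t=0,i=9
  [27] ##.## => .  t=1,i=10
  [26] ##.#. => #  t=0,i=16
  [25] ##..# => .  t=0,i=10
  [24] ##... => .  t=1,i=5
  [23] #.### => .  t=0,i=6
  [22] #.##. => #  t=1,i=11
  [21] #.#.# => #  t=0,i=2
  [20] #.#.. => .  t=0,i=19
  [19] #..## => #  t=0,i=11
  [18] #..#. => #  t=2,i=10
  [17] #...# => #  t=0,i=21
  [16] #.... => #  t=3,i=22
  [15] .#### => .  t=0,i=7
  [14] .###. => .  t=1,i=17
  [13] .##.# => .  t=1,i=9
  [12] .##.. => #  t=2,i=14
  [11] .#.## => .  t=0,i=5
  [10] .#.#. => #  t=0,i=1
  [9] .#..# => #  t=2,i=9
  [8] .#... => .  t=0,i=20
  [7] ..### => #  t=0,i=12
  [6] ..##. => #  t=1,i=8
  [5] ..#.# => #  t=0,i=0
  [4] ..#.. => .  t=4,i=13
  [3] ...## => .  t=1,i=7
  [2] ...#. => #  t=0,i=22
  [1] ....# => #  t=3,i=0
  [0] ..... => .  t=4,i=5
  bits 11010100011011110001011011100110 = 3564050150

3564050150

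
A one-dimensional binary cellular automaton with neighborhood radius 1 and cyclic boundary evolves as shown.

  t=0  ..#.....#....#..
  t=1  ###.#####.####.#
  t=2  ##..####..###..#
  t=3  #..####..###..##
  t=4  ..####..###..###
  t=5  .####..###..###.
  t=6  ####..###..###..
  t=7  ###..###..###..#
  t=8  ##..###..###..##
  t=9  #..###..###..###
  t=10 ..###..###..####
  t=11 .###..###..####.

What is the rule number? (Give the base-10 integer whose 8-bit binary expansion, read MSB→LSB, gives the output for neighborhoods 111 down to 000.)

143

  [7] ### => #  t=1,i=0
  [6] ##. => .  t=1,i=2
  [5] #.# => .  t=1,i=3
  [4] #.. => .  t=0,i=3
  [3] .## => #  t=1,i=4
  [2] .#. => #  t=0,i=2
  [1] ..# => #  t=0,i=1
  [0] ... => #  t=0,i=0
  bits 10001111 = 143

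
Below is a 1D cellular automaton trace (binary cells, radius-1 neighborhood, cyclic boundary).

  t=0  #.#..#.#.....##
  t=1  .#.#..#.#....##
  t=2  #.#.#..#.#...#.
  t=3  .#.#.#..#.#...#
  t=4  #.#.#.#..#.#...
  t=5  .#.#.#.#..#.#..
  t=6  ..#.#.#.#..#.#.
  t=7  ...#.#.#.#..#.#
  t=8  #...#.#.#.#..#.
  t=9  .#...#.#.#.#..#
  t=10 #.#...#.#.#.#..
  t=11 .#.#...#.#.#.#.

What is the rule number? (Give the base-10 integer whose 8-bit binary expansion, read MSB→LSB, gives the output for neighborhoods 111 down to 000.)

  ### -> #   bit 7 = 1  t=0,i=14
  ##. -> .   bit 6 = 0  t=0,i=0
  #.# -> #   bit 5 = 1  t=0,i=1
  #.. -> #   bit 4 = 1  t=0,i=3
  .## -> #   bit 3 = 1  t=0,i=13
  .#. -> .   bit 2 = 0  t=0,i=2
  ..# -> .   bit 1 = 0  t=0,i=4
  ... -> .   bit 0 = 0  t=0,i=9
  bits 10111000 = 184

184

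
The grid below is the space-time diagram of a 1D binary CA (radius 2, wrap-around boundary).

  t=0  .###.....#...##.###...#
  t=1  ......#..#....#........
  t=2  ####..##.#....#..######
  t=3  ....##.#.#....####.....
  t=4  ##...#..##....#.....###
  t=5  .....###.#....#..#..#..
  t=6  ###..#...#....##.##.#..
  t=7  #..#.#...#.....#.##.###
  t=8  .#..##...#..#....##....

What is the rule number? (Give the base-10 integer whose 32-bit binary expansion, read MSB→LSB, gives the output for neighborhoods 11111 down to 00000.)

39335569

  ##### -> .   bit 31 = 0  t=2,i=0
  ####. -> .   bit 30 = 0  t=2,i=2
  ###.# -> .   bit 29 = 0  t=5,i=7
  ###.. -> .   bit 28 = 0  t=0,i=3
  ##.## -> .   bit 27 = 0  t=0,i=15
  ##.#. -> .   bit 26 = 0  t=2,i=8
  ##..# -> #   bit 25 = 1  t=2,i=4
  ##... -> .   bit 24 = 0  t=0,i=4
  #.### -> .   bit 23 = 0  t=0,i=1
  #.##. -> #   bit 22 = 1  t=6,i=17
  #.#.# -> .   bit 21 = 0  t=3,i=7
  #.#.. -> #   bit 20 = 1  t=2,i=9
  #..## -> #   bit 19 = 1  t=2,i=5
  #..#. -> .   bit 18 = 0  t=1,i=8
  #...# -> .   bit 17 = 0  t=0,i=11
  #.... -> .   bit 16 = 0  t=0,i=5
  .#### -> .   bit 15 = 0  t=2,i=18
  .###. -> .   bit 14 = 0  t=0,i=2
  .##.# -> #   bit 13 = 1  t=0,i=14
  .##.. -> #   bit 12 = 1  t=4,i=9
  .#.## -> .   bit 11 = 0  t=0,i=0
  .#.#. -> #   bit 10 = 1  t=3,i=8
  .#..# -> #   bit 9 = 1  t=1,i=7
  .#... -> .   bit 8 = 0  t=0,i=10
  ..### -> #   bit 7 = 1  t=2,i=17
  ..##. -> .   bit 6 = 0  t=0,i=13
  ..#.# -> .   bit 5 = 0  t=0,i=22
  ..#.. -> #   bit 4 = 1  t=0,i=9
  ...## -> .   bit 3 = 0  t=0,i=12
  ...#. -> .   bit 2 = 0  t=0,i=8
  ....# -> .   bit 1 = 0  t=0,i=7
  ..... -> #   bit 0 = 1  t=0,i=6
  bits 00000010010110000011011010010001 = 39335569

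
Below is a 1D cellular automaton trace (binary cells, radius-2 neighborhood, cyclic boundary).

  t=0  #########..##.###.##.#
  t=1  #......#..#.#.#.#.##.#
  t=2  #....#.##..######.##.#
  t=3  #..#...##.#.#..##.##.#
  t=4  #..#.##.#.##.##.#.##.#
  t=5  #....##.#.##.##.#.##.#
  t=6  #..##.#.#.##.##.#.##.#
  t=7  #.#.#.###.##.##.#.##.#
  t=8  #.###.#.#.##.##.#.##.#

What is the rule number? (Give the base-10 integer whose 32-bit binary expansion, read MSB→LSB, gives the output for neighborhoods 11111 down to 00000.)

1625994778

  #####|.  b31=0 t=0,i=1
  ####.|#  b30=1 t=0,i=7
  ###.#|#  b29=1 t=0,i=16
  ###..|.  b28=0 t=0,i=8
  ##.##|.  b27=0 t=0,i=13
  ##.#.|.  b26=0 t=3,i=9
  ##..#|.  b25=0 t=0,i=9
  ##...|.  b24=0 t=1,i=1
  #.###|#  b23=1 t=0,i=14
  #.##.|#  b22=1 t=0,i=18
  #.#.#|#  b21=1 t=1,i=12
  #.#..|.  b20=0 t=3,i=12
  #..##|#  b19=1 t=0,i=10
  #..#.|.  b18=0 t=1,i=9
  #...#|#  b17=1 t=3,i=5
  #....|.  b16=0 t=1,i=2
  .####|#  b15=1 t=0,i=0
  .###.|.  b14=0 t=0,i=15
  .##.#|#  b13=1 t=0,i=12
  .##..|#  b12=1 t=1,i=0
  .#.##|.  b11=0 t=1,i=17
  .#.#.|#  b10=1 t=1,i=11
  .#..#|#  b9=1 t=1,i=8
  .#...|.  b8=0 t=3,i=4
  ..###|.  b7=0 t=2,i=11
  ..##.|.  b6=0 t=0,i=11
  ..#.#|.  b5=0 t=1,i=10
  ..#..|#  b4=1 t=1,i=7
  ...##|#  b3=1 t=3,i=6
  ...#.|.  b2=0 t=1,i=6
  ....#|#  b1=1 t=1,i=5
  .....|.  b0=0 t=1,i=3
  bits 01100000111010101011011000011010 = 1625994778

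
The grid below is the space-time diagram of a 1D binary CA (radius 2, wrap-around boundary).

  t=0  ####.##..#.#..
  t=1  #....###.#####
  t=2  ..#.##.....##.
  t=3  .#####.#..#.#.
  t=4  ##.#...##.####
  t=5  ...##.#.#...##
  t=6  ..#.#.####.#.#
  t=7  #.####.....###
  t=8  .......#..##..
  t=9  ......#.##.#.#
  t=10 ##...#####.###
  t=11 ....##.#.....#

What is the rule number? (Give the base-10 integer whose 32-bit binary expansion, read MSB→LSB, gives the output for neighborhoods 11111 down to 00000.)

  nb #####: next=#  (t=1,i=11, bit31=1)
  nb ####.: next=.  (t=0,i=2, bit30=0)
  nb ###.#: next=.  (t=0,i=3, bit29=0)
  nb ###..: next=.  (t=1,i=0, bit28=0)
  nb ##.##: next=.  (t=0,i=4, bit27=0)
  nb ##.#.: next=.  (t=3,i=6, bit26=0)
  nb ##..#: next=#  (t=0,i=7, bit25=1)
  nb ##...: next=.  (t=1,i=1, bit24=0)
  nb #.###: next=.  (t=1,i=9, bit23=0)
  nb #.##.: next=#  (t=0,i=5, bit22=1)
  nb #.#.#: next=#  (t=5,i=6, bit21=1)
  nb #.#..: next=#  (t=0,i=11, bit20=1)
  nb #..##: next=#  (t=0,i=13, bit19=1)
  nb #..#.: next=.  (t=0,i=8, bit18=0)
  nb #...#: next=.  (t=2,i=0, bit17=0)
  nb #....: next=#  (t=1,i=2, bit16=1)
  nb .####: next=.  (t=0,i=1, bit15=0)
  nb .###.: next=.  (t=1,i=6, bit14=0)
  nb .##.#: next=#  (t=4,i=8, bit13=1)
  nb .##..: next=#  (t=0,i=6, bit12=1)
  nb .#.##: next=#  (t=2,i=3, bit11=1)
  nb .#.#.: next=#  (t=0,i=10, bit10=1)
  nb .#..#: next=#  (t=0,i=12, bit9=1)
  nb .#...: next=#  (t=4,i=4, bit8=1)
  nb ..###: next=#  (t=0,i=0, bit7=1)
  nb ..##.: next=.  (t=2,i=11, bit6=0)
  nb ..#.#: next=#  (t=0,i=9, bit5=1)
  nb ..#..: next=.  (t=8,i=7, bit4=0)
  nb ...##: next=#  (t=1,i=4, bit3=1)
  nb ...#.: next=#  (t=2,i=1, bit2=1)
  nb ....#: next=.  (t=1,i=3, bit1=0)
  nb .....: next=.  (t=2,i=8, bit0=0)
  bits 10000010011110010011111110101100 = 2188984236

2188984236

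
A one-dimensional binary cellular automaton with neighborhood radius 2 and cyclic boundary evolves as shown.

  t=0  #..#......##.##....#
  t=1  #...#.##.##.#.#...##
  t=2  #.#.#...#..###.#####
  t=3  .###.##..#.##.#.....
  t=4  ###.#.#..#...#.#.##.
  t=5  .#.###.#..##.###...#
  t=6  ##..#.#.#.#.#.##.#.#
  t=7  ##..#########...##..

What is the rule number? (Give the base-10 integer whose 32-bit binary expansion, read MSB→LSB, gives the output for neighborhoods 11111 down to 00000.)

  #####|.  b31=0 t=2,i=17
  ####.|.  b30=0 t=2,i=19
  ###.#|.  b29=0 t=2,i=0
  ###..|#  b28=1 t=1,i=0
  ##.##|#  b27=1 t=0,i=12
  ##.#.|#  b26=1 t=1,i=11
  ##..#|.  b25=0 t=0,i=1
  ##...|.  b24=0 t=0,i=15
  #.###|.  b23=0 t=2,i=15
  #.##.|.  b22=0 t=0,i=13
  #.#.#|#  b21=1 t=1,i=12
  #.#..|.  b20=0 t=1,i=14
  #..##|.  b19=0 t=2,i=10
  #..#.|.  b18=0 t=0,i=2
  #...#|#  b17=1 t=1,i=2
  #....|.  b16=0 t=0,i=5
  .####|.  b15=0 t=2,i=16
  .###.|#  b14=1 t=1,i=19
  .##.#|.  b13=0 t=0,i=11
  .##..|#  b12=1 t=0,i=0
  .#.##|.  b11=0 t=1,i=5
  .#.#.|#  b10=1 t=1,i=13
  .#..#|#  b9=1 t=2,i=9
  .#...|#  b8=1 t=0,i=4
  ..###|#  b7=1 t=1,i=18
  ..##.|#  b6=1 t=0,i=10
  ..#.#|#  b5=1 t=1,i=4
  ..#..|.  b4=0 t=0,i=3
  ...##|#  b3=1 t=0,i=9
  ...#.|.  b2=0 t=1,i=3
  ....#|.  b1=0 t=0,i=8
  .....|#  b0=1 t=0,i=6
  bits 00011100001000100101011111101001 = 472012777

472012777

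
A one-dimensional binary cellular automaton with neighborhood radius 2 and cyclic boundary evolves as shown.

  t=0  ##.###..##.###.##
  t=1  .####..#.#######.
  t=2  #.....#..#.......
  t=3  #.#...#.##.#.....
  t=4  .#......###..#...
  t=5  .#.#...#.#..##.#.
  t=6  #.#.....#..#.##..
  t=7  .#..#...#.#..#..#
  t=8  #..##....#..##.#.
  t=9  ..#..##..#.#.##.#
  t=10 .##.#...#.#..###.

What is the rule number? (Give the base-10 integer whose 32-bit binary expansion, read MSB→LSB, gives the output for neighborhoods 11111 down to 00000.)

768435224

  nb #####: next=.  (t=1,i=11, bit31=0)
  nb ####.: next=.  (t=0,i=0, bit30=0)
  nb ###.#: next=#  (t=0,i=1, bit29=1)
  nb ###..: next=.  (t=0,i=5, bit28=0)
  nb ##.##: next=#  (t=0,i=2, bit27=1)
  nb ##.#.: next=#  (t=3,i=10, bit26=1)
  nb ##..#: next=.  (t=0,i=6, bit25=0)
  nb ##...: next=#  (t=8,i=5, bit24=1)
  nb #.###: next=#  (t=0,i=3, bit23=1)
  nb #.##.: next=#  (t=3,i=8, bit22=1)
  nb #.#.#: next=.  (t=8,i=15, bit21=0)
  nb #.#..: next=.  (t=3,i=2, bit20=0)
  nb #..##: next=#  (t=0,i=7, bit19=1)
  nb #..#.: next=#  (t=1,i=6, bit18=1)
  nb #...#: next=.  (t=3,i=4, bit17=0)
  nb #....: next=#  (t=2,i=2, bit16=1)
  nb .####: next=.  (t=0,i=16, bit15=0)
  nb .###.: next=#  (t=0,i=4, bit14=1)
  nb .##.#: next=#  (t=0,i=9, bit13=1)
  nb .##..: next=.  (t=6,i=14, bit12=0)
  nb .#.##: next=.  (t=1,i=8, bit11=0)
  nb .#.#.: next=#  (t=3,i=1, bit10=1)
  nb .#..#: next=.  (t=2,i=7, bit9=0)
  nb .#...: next=.  (t=2,i=1, bit8=0)
  nb ..###: next=.  (t=1,i=1, bit7=0)
  nb ..##.: next=.  (t=0,i=8, bit6=0)
  nb ..#.#: next=.  (t=1,i=7, bit5=0)
  nb ..#..: next=#  (t=2,i=0, bit4=1)
  nb ...##: next=#  (t=4,i=7, bit3=1)
  nb ...#.: next=.  (t=2,i=5, bit2=0)
  nb ....#: next=.  (t=2,i=4, bit1=0)
  nb .....: next=.  (t=2,i=3, bit0=0)
  bits 00101101110011010110010000011000 = 768435224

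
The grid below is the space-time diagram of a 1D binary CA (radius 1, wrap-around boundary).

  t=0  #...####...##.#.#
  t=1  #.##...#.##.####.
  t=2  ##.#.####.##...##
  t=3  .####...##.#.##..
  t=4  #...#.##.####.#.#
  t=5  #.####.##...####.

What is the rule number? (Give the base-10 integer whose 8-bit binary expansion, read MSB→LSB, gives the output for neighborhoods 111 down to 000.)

  [7] ### => .  t=0,i=5
  [6] ##. => #  t=0,i=0
  [5] #.# => #  t=0,i=13
  [4] #.. => .  t=0,i=1
  [3] .## => .  t=0,i=4
  [2] .#. => #  t=0,i=14
  [1] ..# => #  t=0,i=3
  [0] ... => #  t=0,i=2
  bits 01100111 = 103

103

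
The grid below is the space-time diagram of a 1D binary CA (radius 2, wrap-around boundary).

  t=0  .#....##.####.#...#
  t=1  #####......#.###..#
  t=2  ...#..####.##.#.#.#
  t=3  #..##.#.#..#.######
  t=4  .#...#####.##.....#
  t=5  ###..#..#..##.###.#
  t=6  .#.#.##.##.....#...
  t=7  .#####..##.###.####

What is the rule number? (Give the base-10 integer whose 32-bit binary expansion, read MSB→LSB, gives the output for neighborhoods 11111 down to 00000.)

1181835187

  [31] ##### => .  t=1,i=1
  [30] ####. => #  t=0,i=11
  [29] ###.# => .  t=0,i=12
  [28] ###.. => .  t=1,i=4
  [27] ##.## => .  t=0,i=8
  [26] ##.#. => #  t=0,i=13
  [25] ##..# => #  t=1,i=16
  [24] ##... => .  t=1,i=5
  [23] #.### => .  t=0,i=9
  [22] #.##. => #  t=2,i=11
  [21] #.#.# => #  t=2,i=14
  [20] #.#.. => #  t=0,i=1
  [19] #..## => .  t=1,i=17
  [18] #..#. => .  t=3,i=10
  [17] #...# => .  t=0,i=16
  [16] #.... => #  t=0,i=3
  [15] .#### => .  t=0,i=10
  [14] .###. => #  t=1,i=14
  [13] .##.# => .  t=0,i=7
  [12] .##.. => #  t=4,i=12
  [11] .#.## => #  t=1,i=12
  [10] .#.#. => #  t=0,i=0
  [9] .#..# => #  t=2,i=4
  [8] .#... => #  t=0,i=2
  [7] ..### => #  t=1,i=18
  [6] ..##. => .  t=0,i=6
  [5] ..#.# => #  t=0,i=18
  [4] ..#.. => #  t=2,i=3
  [3] ...## => .  t=0,i=5
  [2] ...#. => .  t=0,i=17
  [1] ....# => #  t=0,i=4
  [0] ..... => #  t=1,i=7
  bits 01000110011100010101111110110011 = 1181835187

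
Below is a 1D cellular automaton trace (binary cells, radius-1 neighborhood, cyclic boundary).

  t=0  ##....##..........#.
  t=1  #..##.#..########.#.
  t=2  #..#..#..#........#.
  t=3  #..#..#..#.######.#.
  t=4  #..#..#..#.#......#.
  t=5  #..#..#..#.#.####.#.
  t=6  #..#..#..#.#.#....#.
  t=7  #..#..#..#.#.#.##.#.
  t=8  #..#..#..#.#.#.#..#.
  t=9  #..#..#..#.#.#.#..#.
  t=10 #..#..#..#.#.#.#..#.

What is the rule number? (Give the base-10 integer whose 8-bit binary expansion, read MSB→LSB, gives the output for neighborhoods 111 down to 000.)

13

  ### -> .   bit 7 = 0  t=1,i=10
  ##. -> .   bit 6 = 0  t=0,i=1
  #.# -> .   bit 5 = 0  t=0,i=19
  #.. -> .   bit 4 = 0  t=0,i=2
  .## -> #   bit 3 = 1  t=0,i=0
  .#. -> #   bit 2 = 1  t=0,i=18
  ..# -> .   bit 1 = 0  t=0,i=5
  ... -> #   bit 0 = 1  t=0,i=3
  bits 00001101 = 13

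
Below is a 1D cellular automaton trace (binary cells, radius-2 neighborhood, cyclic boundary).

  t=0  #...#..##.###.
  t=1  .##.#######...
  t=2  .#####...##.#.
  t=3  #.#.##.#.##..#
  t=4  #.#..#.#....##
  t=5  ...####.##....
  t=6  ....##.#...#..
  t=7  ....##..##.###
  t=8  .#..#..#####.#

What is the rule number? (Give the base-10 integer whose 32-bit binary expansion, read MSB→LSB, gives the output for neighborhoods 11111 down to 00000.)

1487906672

  nb #####: next=.  (t=1,i=6, bit31=0)
  nb ####.: next=#  (t=1,i=9, bit30=1)
  nb ###.#: next=.  (t=0,i=12, bit29=0)
  nb ###..: next=#  (t=1,i=10, bit28=1)
  nb ##.##: next=#  (t=0,i=9, bit27=1)
  nb ##.#.: next=.  (t=0,i=13, bit26=0)
  nb ##..#: next=.  (t=3,i=11, bit25=0)
  nb ##...: next=.  (t=1,i=11, bit24=0)
  nb #.###: next=#  (t=0,i=10, bit23=1)
  nb #.##.: next=.  (t=3,i=4, bit22=0)
  nb #.#.#: next=#  (t=3,i=2, bit21=1)
  nb #.#..: next=.  (t=0,i=0, bit20=0)
  nb #..##: next=#  (t=0,i=6, bit19=1)
  nb #..#.: next=#  (t=4,i=4, bit18=1)
  nb #...#: next=#  (t=0,i=2, bit17=1)
  nb #....: next=#  (t=1,i=12, bit16=1)
  nb .####: next=#  (t=1,i=5, bit15=1)
  nb .###.: next=.  (t=0,i=11, bit14=0)
  nb .##.#: next=#  (t=0,i=8, bit13=1)
  nb .##..: next=.  (t=3,i=10, bit12=0)
  nb .#.##: next=.  (t=3,i=3, bit11=0)
  nb .#.#.: next=#  (t=4,i=6, bit10=1)
  nb .#..#: next=#  (t=0,i=5, bit9=1)
  nb .#...: next=#  (t=0,i=1, bit8=1)
  nb ..###: next=.  (t=2,i=1, bit7=0)
  nb ..##.: next=#  (t=0,i=7, bit6=1)
  nb ..#.#: next=#  (t=4,i=5, bit5=1)
  nb ..#..: next=#  (t=0,i=4, bit4=1)
  nb ...##: next=.  (t=1,i=0, bit3=0)
  nb ...#.: next=.  (t=0,i=3, bit2=0)
  nb ....#: next=.  (t=1,i=13, bit1=0)
  nb .....: next=.  (t=5,i=0, bit0=0)
  bits 01011000101011111010011101110000 = 1487906672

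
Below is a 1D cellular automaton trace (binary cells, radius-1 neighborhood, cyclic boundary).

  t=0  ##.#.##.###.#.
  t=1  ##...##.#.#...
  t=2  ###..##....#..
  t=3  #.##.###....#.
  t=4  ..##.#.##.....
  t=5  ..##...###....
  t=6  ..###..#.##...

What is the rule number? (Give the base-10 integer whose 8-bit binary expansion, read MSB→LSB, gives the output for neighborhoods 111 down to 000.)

  ###|.  b7=0 t=0,i=9
  ##.|#  b6=1 t=0,i=1
  #.#|.  b5=0 t=0,i=2
  #..|#  b4=1 t=1,i=2
  .##|#  b3=1 t=0,i=0
  .#.|.  b2=0 t=0,i=3
  ..#|.  b1=0 t=1,i=4
  ...|.  b0=0 t=1,i=3
  bits 01011000 = 88

88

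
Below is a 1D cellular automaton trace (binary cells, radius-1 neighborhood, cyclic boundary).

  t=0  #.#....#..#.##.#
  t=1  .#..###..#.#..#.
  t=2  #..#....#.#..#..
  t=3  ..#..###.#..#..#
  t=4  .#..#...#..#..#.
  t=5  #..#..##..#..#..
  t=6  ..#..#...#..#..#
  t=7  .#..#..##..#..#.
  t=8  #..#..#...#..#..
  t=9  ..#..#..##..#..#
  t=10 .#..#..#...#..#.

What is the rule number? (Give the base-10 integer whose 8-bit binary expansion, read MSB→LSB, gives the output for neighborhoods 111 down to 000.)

35

  nb ###: next=.  (t=1,i=5, bit7=0)
  nb ##.: next=.  (t=0,i=0, bit6=0)
  nb #.#: next=#  (t=0,i=1, bit5=1)
  nb #..: next=.  (t=0,i=3, bit4=0)
  nb .##: next=.  (t=0,i=12, bit3=0)
  nb .#.: next=.  (t=0,i=2, bit2=0)
  nb ..#: next=#  (t=0,i=6, bit1=1)
  nb ...: next=#  (t=0,i=4, bit0=1)
  bits 00100011 = 35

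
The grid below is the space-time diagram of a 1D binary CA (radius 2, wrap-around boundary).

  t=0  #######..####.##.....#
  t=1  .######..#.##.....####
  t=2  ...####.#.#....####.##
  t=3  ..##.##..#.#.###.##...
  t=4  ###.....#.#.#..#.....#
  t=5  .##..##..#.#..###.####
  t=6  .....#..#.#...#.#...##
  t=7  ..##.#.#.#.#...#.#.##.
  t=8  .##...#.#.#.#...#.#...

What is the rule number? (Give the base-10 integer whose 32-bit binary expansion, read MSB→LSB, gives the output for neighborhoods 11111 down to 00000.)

  nb #####: next=#  (t=0,i=1, bit31=1)
  nb ####.: next=#  (t=0,i=5, bit30=1)
  nb ###.#: next=#  (t=0,i=12, bit29=1)
  nb ###..: next=#  (t=0,i=6, bit28=1)
  nb ##.##: next=.  (t=0,i=13, bit27=0)
  nb ##.#.: next=.  (t=2,i=7, bit26=0)
  nb ##..#: next=.  (t=0,i=7, bit25=0)
  nb ##...: next=.  (t=0,i=16, bit24=0)
  nb #.###: next=.  (t=1,i=1, bit23=0)
  nb #.##.: next=.  (t=0,i=14, bit22=0)
  nb #.#.#: next=.  (t=2,i=8, bit21=0)
  nb #.#..: next=.  (t=2,i=10, bit20=0)
  nb #..##: next=.  (t=0,i=8, bit19=0)
  nb #..#.: next=#  (t=1,i=8, bit18=1)
  nb #...#: next=.  (t=2,i=1, bit17=0)
  nb #....: next=.  (t=0,i=17, bit16=0)
  nb .####: next=.  (t=0,i=0, bit15=0)
  nb .###.: next=.  (t=3,i=14, bit14=0)
  nb .##.#: next=.  (t=3,i=3, bit13=0)
  nb .##..: next=.  (t=0,i=15, bit12=0)
  nb .#.##: next=#  (t=1,i=10, bit11=1)
  nb .#.#.: next=#  (t=2,i=9, bit10=1)
  nb .#..#: next=.  (t=4,i=13, bit9=0)
  nb .#...: next=#  (t=2,i=11, bit8=1)
  nb ..###: next=#  (t=0,i=9, bit7=1)
  nb ..##.: next=#  (t=3,i=2, bit6=1)
  nb ..#.#: next=.  (t=1,i=9, bit5=0)
  nb ..#..: next=#  (t=4,i=15, bit4=1)
  nb ...##: next=#  (t=0,i=20, bit3=1)
  nb ...#.: next=.  (t=4,i=7, bit2=0)
  nb ....#: next=#  (t=0,i=19, bit1=1)
  nb .....: next=#  (t=0,i=18, bit0=1)
  bits 11110000000001000000110111011011 = 4026797531

4026797531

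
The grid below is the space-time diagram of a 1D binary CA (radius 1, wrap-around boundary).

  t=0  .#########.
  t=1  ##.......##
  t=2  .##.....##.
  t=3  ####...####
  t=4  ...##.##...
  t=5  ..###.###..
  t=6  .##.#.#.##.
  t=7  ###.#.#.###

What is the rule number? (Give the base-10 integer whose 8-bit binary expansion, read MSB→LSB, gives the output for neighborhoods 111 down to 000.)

94

  ###|.  b7=0 t=0,i=2
  ##.|#  b6=1 t=0,i=9
  #.#|.  b5=0 t=4,i=5
  #..|#  b4=1 t=0,i=10
  .##|#  b3=1 t=0,i=1
  .#.|#  b2=1 t=6,i=4
  ..#|#  b1=1 t=0,i=0
  ...|.  b0=0 t=1,i=3
  bits 01011110 = 94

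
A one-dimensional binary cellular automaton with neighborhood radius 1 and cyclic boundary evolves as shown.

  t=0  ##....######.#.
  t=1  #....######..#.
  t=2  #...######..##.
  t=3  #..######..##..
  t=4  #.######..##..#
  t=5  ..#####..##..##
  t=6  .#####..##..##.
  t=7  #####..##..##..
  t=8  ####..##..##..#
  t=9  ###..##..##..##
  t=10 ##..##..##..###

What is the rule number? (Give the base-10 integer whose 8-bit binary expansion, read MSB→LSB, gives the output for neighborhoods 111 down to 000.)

  ###|#  b7=1 t=0,i=7
  ##.|.  b6=0 t=0,i=1
  #.#|.  b5=0 t=0,i=12
  #..|.  b4=0 t=0,i=2
  .##|#  b3=1 t=0,i=0
  .#.|#  b2=1 t=0,i=13
  ..#|#  b1=1 t=0,i=5
  ...|.  b0=0 t=0,i=3
  bits 10001110 = 142

142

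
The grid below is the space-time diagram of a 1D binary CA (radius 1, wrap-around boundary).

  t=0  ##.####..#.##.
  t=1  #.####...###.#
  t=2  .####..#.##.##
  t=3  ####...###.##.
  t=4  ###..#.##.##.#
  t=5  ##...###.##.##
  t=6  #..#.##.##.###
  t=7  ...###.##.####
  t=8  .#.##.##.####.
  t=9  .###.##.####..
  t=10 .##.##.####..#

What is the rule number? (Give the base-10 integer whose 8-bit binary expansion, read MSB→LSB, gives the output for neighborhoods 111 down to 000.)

  ###|#  b7=1 t=0,i=4
  ##.|.  b6=0 t=0,i=1
  #.#|#  b5=1 t=0,i=2
  #..|.  b4=0 t=0,i=7
  .##|#  b3=1 t=0,i=0
  .#.|#  b2=1 t=0,i=9
  ..#|.  b1=0 t=0,i=8
  ...|#  b0=1 t=1,i=7
  bits 10101101 = 173

173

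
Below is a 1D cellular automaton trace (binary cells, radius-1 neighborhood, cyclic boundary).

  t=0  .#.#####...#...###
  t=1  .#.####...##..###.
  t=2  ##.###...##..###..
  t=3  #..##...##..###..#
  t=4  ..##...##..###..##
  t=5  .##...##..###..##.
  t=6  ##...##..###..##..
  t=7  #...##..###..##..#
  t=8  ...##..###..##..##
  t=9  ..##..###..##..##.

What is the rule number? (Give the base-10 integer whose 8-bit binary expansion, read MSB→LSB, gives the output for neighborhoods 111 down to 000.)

  ###|#  b7=1 t=0,i=4
  ##.|.  b6=0 t=0,i=7
  #.#|.  b5=0 t=0,i=0
  #..|.  b4=0 t=0,i=8
  .##|#  b3=1 t=0,i=3
  .#.|#  b2=1 t=0,i=1
  ..#|#  b1=1 t=0,i=10
  ...|.  b0=0 t=0,i=9
  bits 10001110 = 142

142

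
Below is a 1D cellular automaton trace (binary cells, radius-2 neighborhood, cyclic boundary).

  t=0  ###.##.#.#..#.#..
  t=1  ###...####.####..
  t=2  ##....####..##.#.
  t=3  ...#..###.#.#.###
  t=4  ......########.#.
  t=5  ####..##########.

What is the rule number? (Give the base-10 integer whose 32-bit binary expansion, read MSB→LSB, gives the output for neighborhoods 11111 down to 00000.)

3862285537

  ##### -> #   bit 31 = 1  t=4,i=8
  ####. -> #   bit 30 = 1  t=1,i=8
  ###.# -> #   bit 29 = 1  t=0,i=2
  ###.. -> .   bit 28 = 0  t=1,i=2
  ##.## -> .   bit 27 = 0  t=0,i=3
  ##.#. -> #   bit 26 = 1  t=0,i=6
  ##..# -> #   bit 25 = 1  t=1,i=15
  ##... -> .   bit 24 = 0  t=1,i=3
  #.### -> .   bit 23 = 0  t=1,i=11
  #.##. -> .   bit 22 = 0  t=0,i=4
  #.#.# -> #   bit 21 = 1  t=0,i=7
  #.#.. -> #   bit 20 = 1  t=0,i=9
  #..## -> .   bit 19 = 0  t=0,i=16
  #..#. -> #   bit 18 = 1  t=0,i=11
  #...# -> .   bit 17 = 0  t=1,i=4
  #.... -> #   bit 16 = 1  t=2,i=3
  .#### -> #   bit 15 = 1  t=1,i=7
  .###. -> #   bit 14 = 1  t=0,i=1
  .##.# -> .   bit 13 = 0  t=0,i=5
  .##.. -> .   bit 12 = 0  t=2,i=1
  .#.## -> #   bit 11 = 1  t=2,i=16
  .#.#. -> #   bit 10 = 1  t=0,i=8
  .#..# -> .   bit 9 = 0  t=0,i=10
  .#... -> .   bit 8 = 0  t=4,i=16
  ..### -> #   bit 7 = 1  t=0,i=0
  ..##. -> #   bit 6 = 1  t=2,i=12
  ..#.# -> #   bit 5 = 1  t=0,i=12
  ..#.. -> .   bit 4 = 0  t=3,i=3
  ...## -> .   bit 3 = 0  t=1,i=5
  ...#. -> .   bit 2 = 0  t=3,i=2
  ....# -> .   bit 1 = 0  t=2,i=4
  ..... -> #   bit 0 = 1  t=4,i=1
  bits 11100110001101011100110011100001 = 3862285537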